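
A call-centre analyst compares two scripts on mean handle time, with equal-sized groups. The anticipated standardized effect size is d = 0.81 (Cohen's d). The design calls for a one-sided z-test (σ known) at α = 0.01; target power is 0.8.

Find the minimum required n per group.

n = 31 per group

Set Φ(δ − 2.326) = 0.8; then δ − 2.326 = Φ⁻¹(0.8) = 0.842, giving δ = 3.168.
δ = d·√(n/2) ⇒ n = 2(δ/d)² = 2 × (3.168 / 0.81)² = 30.59.
Rounding up, n = 31 per group.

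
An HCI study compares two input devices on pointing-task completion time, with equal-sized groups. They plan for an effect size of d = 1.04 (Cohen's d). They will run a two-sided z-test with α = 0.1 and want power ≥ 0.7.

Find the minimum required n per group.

n = 9 per group

Set Φ(δ − 1.645) = 0.7; then δ − 1.645 = Φ⁻¹(0.7) = 0.524, giving δ = 2.169.
(Ignoring the negligible lower-tail rejection probability gives the usual closed-form inversion.)
δ = d·√(n/2) ⇒ n = 2(δ/d)² = 2 × (2.169 / 1.04)² = 8.70.
Rounding up, n = 9 per group.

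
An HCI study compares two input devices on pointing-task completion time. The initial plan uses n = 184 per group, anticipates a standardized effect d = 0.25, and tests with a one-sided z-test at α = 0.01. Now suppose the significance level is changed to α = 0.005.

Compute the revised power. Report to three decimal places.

δ = d·√(n/2) = 0.25 × √(184/2) = 2.3979 (unchanged). New critical value: z_{0.005} = 2.576.
Revised power = Φ(δ − 2.576) = Φ(-0.178) = 0.4294.

Power ≈ 0.429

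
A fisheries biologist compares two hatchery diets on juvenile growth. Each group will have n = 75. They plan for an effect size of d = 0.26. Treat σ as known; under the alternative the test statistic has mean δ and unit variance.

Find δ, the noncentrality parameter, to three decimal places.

The noncentrality parameter scales effect size by the design's sample-size factor: δ = d·√(n/2) = 0.26 × √(75/2) = 1.5922

δ ≈ 1.592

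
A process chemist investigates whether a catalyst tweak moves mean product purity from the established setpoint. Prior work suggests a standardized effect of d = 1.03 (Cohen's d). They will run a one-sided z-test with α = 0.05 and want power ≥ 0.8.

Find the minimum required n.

n = 6

For power 0.8 need Φ(δ − z_{0.05}) = 0.8, so δ = z_{0.05} + z_{0.20} = 1.645 + 0.842 = 2.486.
δ = d·√n ⇒ n = (δ/d)² = (2.486 / 1.03)² = 5.83.
Round up to the next whole unit.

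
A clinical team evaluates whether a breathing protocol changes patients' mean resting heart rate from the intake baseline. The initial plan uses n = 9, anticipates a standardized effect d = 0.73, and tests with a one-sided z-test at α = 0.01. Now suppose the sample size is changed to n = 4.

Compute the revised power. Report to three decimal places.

Power ≈ 0.193

With n = 4: δ = d·√n = 0.73 × √4 = 1.4600. Critical value z_{0.01} = 2.326.
Revised power = Φ(δ − 2.326) = Φ(-0.866) = 0.1931.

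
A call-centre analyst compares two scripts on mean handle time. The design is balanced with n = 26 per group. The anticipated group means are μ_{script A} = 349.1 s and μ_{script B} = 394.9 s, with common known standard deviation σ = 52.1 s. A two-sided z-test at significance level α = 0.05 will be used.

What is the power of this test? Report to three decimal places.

Power ≈ 0.887

Standardized effect: d = |μ_{script A} − μ_{script B}| / σ = |349.1 − 394.9| / 52.1 = 0.8791
Noncentrality parameter: δ = d·√(n/2) = 0.8791 × √(26/2) = 3.1696
Critical value for a two-sided test at α = 0.05: z_{α/2} = 1.960.
Power = Φ(δ − 1.960) + Φ(−δ − 1.960) = Φ(1.210) + Φ(-5.130) = 0.8868 + 0.0000 = 0.8868.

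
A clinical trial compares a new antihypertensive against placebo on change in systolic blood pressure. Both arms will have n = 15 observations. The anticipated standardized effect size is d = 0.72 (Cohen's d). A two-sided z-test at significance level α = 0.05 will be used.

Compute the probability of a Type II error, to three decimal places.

Noncentrality parameter: δ = d·√(n/2) = 0.72 × √(15/2) = 1.9718
Critical value for a two-sided test at α = 0.05: z_{α/2} = 1.960.
Power = Φ(δ − 1.960) + Φ(−δ − 1.960) = Φ(0.012) + Φ(-3.932) = 0.5047 + 0.0000 = 0.5048.
Type II error: β = 1 − power = 1 − 0.5048 = 0.4952.

β ≈ 0.495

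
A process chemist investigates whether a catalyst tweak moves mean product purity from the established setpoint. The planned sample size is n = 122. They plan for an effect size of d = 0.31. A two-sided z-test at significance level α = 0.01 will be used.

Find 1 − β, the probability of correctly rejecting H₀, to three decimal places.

Noncentrality parameter: δ = d·√n = 0.31 × √122 = 3.4241
Critical value for a two-sided test at α = 0.01: z_{α/2} = 2.576.
Power = Φ(δ − 2.576) + Φ(−δ − 2.576) = Φ(0.848) + Φ(-6.000) = 0.8018 + 0.0000 = 0.8018.

Power ≈ 0.802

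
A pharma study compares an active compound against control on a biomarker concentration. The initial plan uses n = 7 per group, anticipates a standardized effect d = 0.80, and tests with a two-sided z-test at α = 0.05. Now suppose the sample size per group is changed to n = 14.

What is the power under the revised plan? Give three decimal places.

With n = 14 per group: δ = d·√(n/2) = 0.80 × √(14/2) = 2.1166. Critical value z_{0.025} = 1.960.
Revised power = Φ(δ − 1.960) + Φ(−δ − 1.960) = Φ(0.157) + Φ(-4.077) = 0.5622 + 0.0000 = 0.5623.

Power ≈ 0.562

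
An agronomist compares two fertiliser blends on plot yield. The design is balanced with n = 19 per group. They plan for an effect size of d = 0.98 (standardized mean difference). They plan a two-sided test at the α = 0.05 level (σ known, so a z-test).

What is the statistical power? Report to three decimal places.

Power ≈ 0.856

Noncentrality parameter: δ = d·√(n/2) = 0.98 × √(19/2) = 3.0206
Two-sided α = 0.05 → critical value z_{0.025} = 1.960.
Power = Φ(δ − 1.960) + Φ(−δ − 1.960) = Φ(1.061) + Φ(-4.981) = 0.8556 + 0.0000 = 0.8556.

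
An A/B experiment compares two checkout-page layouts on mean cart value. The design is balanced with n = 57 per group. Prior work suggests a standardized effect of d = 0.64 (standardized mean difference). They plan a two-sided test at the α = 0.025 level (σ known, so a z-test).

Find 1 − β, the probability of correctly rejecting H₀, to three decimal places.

Power ≈ 0.880

Noncentrality parameter: δ = d·√(n/2) = 0.64 × √(57/2) = 3.4167
Two-sided α = 0.025 → critical value z_{0.0125} = 2.241.
Power = Φ(δ − 2.241) + Φ(−δ − 2.241) = Φ(1.175) + Φ(-5.658) = 0.8801 + 0.0000 = 0.8801.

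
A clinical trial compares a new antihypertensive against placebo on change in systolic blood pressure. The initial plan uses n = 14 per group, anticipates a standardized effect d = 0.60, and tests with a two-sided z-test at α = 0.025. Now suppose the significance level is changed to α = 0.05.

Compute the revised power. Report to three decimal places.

Power ≈ 0.355

δ = d·√(n/2) = 0.60 × √(14/2) = 1.5875 (unchanged). New critical value: z_{0.025} = 1.960.
Revised power = Φ(δ − 1.960) + Φ(−δ − 1.960) = Φ(-0.373) + Φ(-3.547) = 0.3548 + 0.0002 = 0.3549.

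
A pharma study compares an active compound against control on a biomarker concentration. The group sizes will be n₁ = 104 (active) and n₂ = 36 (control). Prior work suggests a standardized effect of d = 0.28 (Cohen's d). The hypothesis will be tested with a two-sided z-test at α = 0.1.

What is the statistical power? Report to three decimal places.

Noncentrality parameter: δ = d / √(1/n₁ + 1/n₂) = 0.28 / √(1/104 + 1/36) = 1.4480
Two-sided α = 0.1 → critical value z_{0.05} = 1.645.
Power = Φ(δ − 1.645) + Φ(−δ − 1.645) = Φ(-0.197) + Φ(-3.093) = 0.4220 + 0.0010 = 0.4230.

Power ≈ 0.423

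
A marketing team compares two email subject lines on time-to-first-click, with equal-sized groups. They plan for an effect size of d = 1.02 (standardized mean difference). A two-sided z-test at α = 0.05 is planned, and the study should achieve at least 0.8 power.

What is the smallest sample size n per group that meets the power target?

n = 16 per group

For power 0.8 need Φ(δ − z_{0.025}) = 0.8, so δ = z_{0.025} + z_{0.20} = 1.960 + 0.842 = 2.802.
(For δ > 0 the lower-tail rejection region contributes negligibly to power, so the one-term inversion is standard.)
δ = d·√(n/2) ⇒ n = 2(δ/d)² = 2 × (2.802 / 1.02)² = 15.09.
Round up to the next whole unit.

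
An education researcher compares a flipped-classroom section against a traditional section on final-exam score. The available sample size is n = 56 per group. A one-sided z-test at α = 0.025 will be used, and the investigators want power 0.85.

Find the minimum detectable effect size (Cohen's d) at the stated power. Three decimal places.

Required noncentrality: δ = z_{0.025} + z_{0.15} = 1.960 + 1.036 = 2.996.
δ = d·√(n/2) ⇒ d = δ/√(n/2) = 2.996/√(56/2) = 0.5663.

d ≈ 0.566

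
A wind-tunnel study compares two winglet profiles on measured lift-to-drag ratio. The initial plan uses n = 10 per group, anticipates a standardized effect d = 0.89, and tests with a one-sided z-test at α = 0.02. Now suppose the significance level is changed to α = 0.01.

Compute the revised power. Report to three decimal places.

Power ≈ 0.368

δ = d·√(n/2) = 0.89 × √(10/2) = 1.9901 (unchanged). New critical value: z_{0.01} = 2.326.
Revised power = Φ(δ − 2.326) = Φ(-0.336) = 0.3683.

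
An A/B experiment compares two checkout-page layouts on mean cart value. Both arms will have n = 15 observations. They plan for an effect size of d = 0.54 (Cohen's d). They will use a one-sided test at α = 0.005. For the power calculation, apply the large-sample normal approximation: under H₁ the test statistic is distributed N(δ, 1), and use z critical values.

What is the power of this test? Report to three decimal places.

Power ≈ 0.136

Noncentrality parameter: δ = d·√(n/2) = 0.54 × √(15/2) = 1.4789
Critical value for a one-sided test at α = 0.005: z_α = 2.576.
Power = Φ(δ − 2.576) = Φ(-1.097) = 0.1363.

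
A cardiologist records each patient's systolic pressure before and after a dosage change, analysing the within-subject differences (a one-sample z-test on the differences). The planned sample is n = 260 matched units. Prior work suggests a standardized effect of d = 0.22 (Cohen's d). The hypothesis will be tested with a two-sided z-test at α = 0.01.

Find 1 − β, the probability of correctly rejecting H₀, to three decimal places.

Noncentrality parameter: δ = d·√n = 0.22 × √260 = 3.5474
Critical value for a two-sided test at α = 0.01: z_{α/2} = 2.576.
Power = Φ(δ − 2.576) + Φ(−δ − 2.576) = Φ(0.972) + Φ(-6.123) = 0.8344 + 0.0000 = 0.8344.

Power ≈ 0.834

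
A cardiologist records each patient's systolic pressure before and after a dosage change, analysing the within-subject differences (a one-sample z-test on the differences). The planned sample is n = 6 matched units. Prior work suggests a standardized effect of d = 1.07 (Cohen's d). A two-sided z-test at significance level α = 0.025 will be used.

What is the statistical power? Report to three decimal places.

Power ≈ 0.648

Noncentrality parameter: δ = d·√n = 1.07 × √6 = 2.6210
Critical value for a two-sided test at α = 0.025: z_{α/2} = 2.241.
Power = Φ(δ − 2.241) + Φ(−δ − 2.241) = Φ(0.380) + Φ(-4.862) = 0.6479 + 0.0000 = 0.6479.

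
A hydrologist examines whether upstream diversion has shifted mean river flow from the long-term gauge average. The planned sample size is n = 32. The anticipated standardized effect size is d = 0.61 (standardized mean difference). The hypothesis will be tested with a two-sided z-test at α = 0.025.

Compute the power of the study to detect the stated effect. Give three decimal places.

Power ≈ 0.887

Noncentrality parameter: δ = d·√n = 0.61 × √32 = 3.4507
Critical value for a two-sided test at α = 0.025: z_{α/2} = 2.241.
Power = Φ(δ − 2.241) + Φ(−δ − 2.241) = Φ(1.209) + Φ(-5.692) = 0.8867 + 0.0000 = 0.8867.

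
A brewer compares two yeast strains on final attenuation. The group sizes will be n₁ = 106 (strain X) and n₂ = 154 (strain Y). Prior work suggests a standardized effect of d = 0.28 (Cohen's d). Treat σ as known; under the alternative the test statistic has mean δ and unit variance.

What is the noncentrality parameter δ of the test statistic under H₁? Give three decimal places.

δ ≈ 2.219

The noncentrality parameter scales effect size by the design's sample-size factor: δ = d / √(1/n₁ + 1/n₂) = 0.28 / √(1/106 + 1/154) = 2.2186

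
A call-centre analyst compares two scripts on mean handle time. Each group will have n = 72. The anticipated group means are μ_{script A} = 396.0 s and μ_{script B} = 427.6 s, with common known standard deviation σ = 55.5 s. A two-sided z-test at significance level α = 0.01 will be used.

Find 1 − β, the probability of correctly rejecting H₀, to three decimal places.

Power ≈ 0.800

Standardized effect: d = |μ_{script A} − μ_{script B}| / σ = |396.0 − 427.6| / 55.5 = 0.5694
Noncentrality parameter: λ = d·√(n/2) = 0.5694 × √(72/2) = 3.4162
Two-sided α = 0.01 → critical value z_{0.005} = 2.576.
Power = Φ(λ − 2.576) + Φ(−λ − 2.576) = Φ(0.840) + Φ(-5.992) = 0.7997 + 0.0000 = 0.7997.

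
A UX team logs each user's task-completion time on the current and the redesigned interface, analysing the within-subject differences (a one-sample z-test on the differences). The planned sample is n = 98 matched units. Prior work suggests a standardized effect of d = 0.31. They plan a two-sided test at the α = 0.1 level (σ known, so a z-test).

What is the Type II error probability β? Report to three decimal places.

Noncentrality parameter: δ = d·√n = 0.31 × √98 = 3.0688
Critical value for a two-sided test at α = 0.1: z_{α/2} = 1.645.
Power = Φ(δ − 1.645) + Φ(−δ − 1.645) = Φ(1.424) + Φ(-4.714) = 0.9228 + 0.0000 = 0.9228.
Type II error: β = 1 − power = 1 − 0.9228 = 0.0772.

β ≈ 0.077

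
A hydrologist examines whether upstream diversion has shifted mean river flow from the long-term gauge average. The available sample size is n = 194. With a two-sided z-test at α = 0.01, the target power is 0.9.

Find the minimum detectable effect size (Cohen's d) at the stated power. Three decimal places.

d ≈ 0.277

Required noncentrality: δ = z_{0.005} + z_{0.10} = 2.576 + 1.282 = 3.857.
(The second rejection-region term Φ(−δ − z_{α/2}) is negligible and dropped.)
δ = d·√n ⇒ d = δ/√n = 3.857/√194 = 0.2769.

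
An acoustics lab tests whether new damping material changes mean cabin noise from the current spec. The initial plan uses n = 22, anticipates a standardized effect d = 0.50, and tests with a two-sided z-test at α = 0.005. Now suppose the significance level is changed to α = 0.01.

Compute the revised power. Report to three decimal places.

Power ≈ 0.409

δ = d·√n = 0.50 × √22 = 2.3452 (unchanged). New critical value: z_{0.005} = 2.576.
Revised power = Φ(δ − 2.576) + Φ(−δ − 2.576) = Φ(-0.231) + Φ(-4.921) = 0.4088 + 0.0000 = 0.4088.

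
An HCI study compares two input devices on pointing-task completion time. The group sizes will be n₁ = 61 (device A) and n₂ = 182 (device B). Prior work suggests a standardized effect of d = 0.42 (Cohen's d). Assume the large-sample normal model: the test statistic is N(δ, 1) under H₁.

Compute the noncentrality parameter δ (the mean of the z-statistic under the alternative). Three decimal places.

The noncentrality parameter scales effect size by the design's sample-size factor: δ = d / √(1/n₁ + 1/n₂) = 0.42 / √(1/61 + 1/182) = 2.8389

δ ≈ 2.839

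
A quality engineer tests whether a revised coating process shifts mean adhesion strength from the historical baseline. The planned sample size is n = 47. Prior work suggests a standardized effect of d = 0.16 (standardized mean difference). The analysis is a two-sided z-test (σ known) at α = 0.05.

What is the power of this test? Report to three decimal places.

Power ≈ 0.195

Noncentrality parameter: δ = d·√n = 0.16 × √47 = 1.0969
Critical value for a two-sided test at α = 0.05: z_{α/2} = 1.960.
Power = Φ(δ − 1.960) + Φ(−δ − 1.960) = Φ(-0.863) + Φ(-3.057) = 0.1941 + 0.0011 = 0.1952.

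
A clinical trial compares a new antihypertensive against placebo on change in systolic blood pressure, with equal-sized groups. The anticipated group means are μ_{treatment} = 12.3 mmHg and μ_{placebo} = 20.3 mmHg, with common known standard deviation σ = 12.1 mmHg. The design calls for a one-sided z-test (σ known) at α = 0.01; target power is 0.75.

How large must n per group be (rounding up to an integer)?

Standardized effect: d = |μ_{treatment} − μ_{placebo}| / σ = |12.3 − 20.3| / 12.1 = 0.6612
For power 0.75 need Φ(δ − z_{0.01}) = 0.75, so δ = z_{0.01} + z_{0.25} = 2.326 + 0.674 = 3.001.
δ = d·√(n/2) ⇒ n = 2(δ/d)² = 2 × (3.001 / 0.6612)² = 41.20.
Round up to the next whole unit.

n = 42 per group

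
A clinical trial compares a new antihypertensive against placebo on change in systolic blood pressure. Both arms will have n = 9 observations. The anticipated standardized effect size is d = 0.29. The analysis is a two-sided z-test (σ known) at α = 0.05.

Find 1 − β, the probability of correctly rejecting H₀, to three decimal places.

Power ≈ 0.094

Noncentrality parameter: δ = d·√(n/2) = 0.29 × √(9/2) = 0.6152
Critical value for a two-sided test at α = 0.05: z_{α/2} = 1.960.
Power = Φ(δ − 1.960) + Φ(−δ − 1.960) = Φ(-1.345) + Φ(-2.575) = 0.0893 + 0.0050 = 0.0944.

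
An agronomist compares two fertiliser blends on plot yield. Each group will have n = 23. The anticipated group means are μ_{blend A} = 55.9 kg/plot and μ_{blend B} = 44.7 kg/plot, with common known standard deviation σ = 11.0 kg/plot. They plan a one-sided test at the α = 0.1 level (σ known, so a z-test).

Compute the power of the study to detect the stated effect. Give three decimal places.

Power ≈ 0.985

Standardized effect: d = |μ_{blend A} − μ_{blend B}| / σ = |55.9 − 44.7| / 11.0 = 1.0182
Noncentrality parameter: δ = d·√(n/2) = 1.0182 × √(23/2) = 3.4528
One-sided α = 0.1 → critical value z_{0.1} = 1.282.
Power = Φ(δ − 1.282) = Φ(2.171) = 0.9850.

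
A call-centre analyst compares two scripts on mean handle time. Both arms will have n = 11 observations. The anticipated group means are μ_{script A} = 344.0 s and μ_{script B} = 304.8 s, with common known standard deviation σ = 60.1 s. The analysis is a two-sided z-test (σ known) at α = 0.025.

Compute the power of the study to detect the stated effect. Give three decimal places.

Standardized effect: d = |μ_{script A} − μ_{script B}| / σ = |344.0 − 304.8| / 60.1 = 0.6522
Noncentrality parameter: δ = d·√(n/2) = 0.6522 × √(11/2) = 1.5297
Two-sided α = 0.025 → critical value z_{0.0125} = 2.241.
Power = Φ(δ − 2.241) + Φ(−δ − 2.241) = Φ(-0.712) + Φ(-3.771) = 0.2383 + 0.0001 = 0.2384.

Power ≈ 0.238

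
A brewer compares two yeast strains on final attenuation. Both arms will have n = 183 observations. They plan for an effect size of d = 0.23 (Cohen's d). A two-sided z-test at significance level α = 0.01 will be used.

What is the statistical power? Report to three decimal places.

Noncentrality parameter: δ = d·√(n/2) = 0.23 × √(183/2) = 2.2001
Critical value for a two-sided test at α = 0.01: z_{α/2} = 2.576.
Power = Φ(δ − 2.576) + Φ(−δ − 2.576) = Φ(-0.376) + Φ(-4.776) = 0.3536 + 0.0000 = 0.3536.

Power ≈ 0.354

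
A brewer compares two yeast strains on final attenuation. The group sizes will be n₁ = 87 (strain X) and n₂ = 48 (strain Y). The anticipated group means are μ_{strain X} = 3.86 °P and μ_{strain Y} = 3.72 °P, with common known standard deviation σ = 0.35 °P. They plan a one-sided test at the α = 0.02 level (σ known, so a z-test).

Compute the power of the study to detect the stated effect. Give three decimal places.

Standardized effect: d = |μ_{strain X} − μ_{strain Y}| / σ = |3.86 − 3.72| / 0.35 = 0.4000
Noncentrality parameter: δ = d / √(1/n₁ + 1/n₂) = 0.4000 / √(1/87 + 1/48) = 2.2247
One-sided α = 0.02 → critical value z_{0.02} = 2.054.
Power = P(Z > 2.054 − δ) = Φ(0.171) = 0.5679.

Power ≈ 0.568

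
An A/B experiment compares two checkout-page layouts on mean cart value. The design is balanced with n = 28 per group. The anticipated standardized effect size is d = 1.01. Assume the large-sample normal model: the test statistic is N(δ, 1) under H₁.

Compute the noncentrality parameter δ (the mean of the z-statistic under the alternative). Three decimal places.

δ ≈ 3.779

δ = d·√(n/2) = 1.01 × √(28/2) = 3.7791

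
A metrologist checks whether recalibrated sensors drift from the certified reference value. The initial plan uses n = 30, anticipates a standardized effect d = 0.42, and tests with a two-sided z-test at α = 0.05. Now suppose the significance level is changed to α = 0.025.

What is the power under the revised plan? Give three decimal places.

δ = d·√n = 0.42 × √30 = 2.3004 (unchanged). New critical value: z_{0.0125} = 2.241.
Revised power = Φ(δ − 2.241) + Φ(−δ − 2.241) = Φ(0.059) + Φ(-4.542) = 0.5235 + 0.0000 = 0.5235.

Power ≈ 0.524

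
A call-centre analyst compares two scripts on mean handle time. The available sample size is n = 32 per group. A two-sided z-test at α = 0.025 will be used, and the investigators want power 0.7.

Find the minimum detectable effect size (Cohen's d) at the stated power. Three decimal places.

d ≈ 0.691

Need Φ(δ − 2.241) = 0.7, so δ = 2.241 + 0.524 = 2.766.
(Lower-tail contribution to power is negligible for δ > 0.)
δ = d·√(n/2) ⇒ d = δ/√(n/2) = 2.766/√(32/2) = 0.6915.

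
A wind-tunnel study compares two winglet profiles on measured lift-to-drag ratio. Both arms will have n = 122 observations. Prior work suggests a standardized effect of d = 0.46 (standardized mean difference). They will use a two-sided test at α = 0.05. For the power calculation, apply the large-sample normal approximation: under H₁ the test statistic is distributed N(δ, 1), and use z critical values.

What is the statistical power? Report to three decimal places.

Noncentrality parameter: δ = d·√(n/2) = 0.46 × √(122/2) = 3.5927
Two-sided α = 0.05 → critical value z_{0.025} = 1.960.
Power = Φ(δ − 1.960) + Φ(−δ − 1.960) = Φ(1.633) + Φ(-5.553) = 0.9487 + 0.0000 = 0.9487.

Power ≈ 0.949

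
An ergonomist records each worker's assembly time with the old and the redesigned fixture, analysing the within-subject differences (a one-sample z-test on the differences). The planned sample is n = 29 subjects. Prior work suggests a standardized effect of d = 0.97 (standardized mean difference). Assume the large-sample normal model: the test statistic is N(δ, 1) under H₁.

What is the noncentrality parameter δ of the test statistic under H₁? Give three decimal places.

δ = d·√n = 0.97 × √29 = 5.2236

δ ≈ 5.224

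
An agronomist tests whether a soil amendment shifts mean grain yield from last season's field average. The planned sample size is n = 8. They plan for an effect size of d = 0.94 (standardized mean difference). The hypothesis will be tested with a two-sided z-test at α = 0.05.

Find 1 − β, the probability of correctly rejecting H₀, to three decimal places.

Noncentrality parameter: δ = d·√n = 0.94 × √8 = 2.6587
Critical value for a two-sided test at α = 0.05: z_{α/2} = 1.960.
Power = Φ(δ − 1.960) + Φ(−δ − 1.960) = Φ(0.699) + Φ(-4.619) = 0.7576 + 0.0000 = 0.7577.

Power ≈ 0.758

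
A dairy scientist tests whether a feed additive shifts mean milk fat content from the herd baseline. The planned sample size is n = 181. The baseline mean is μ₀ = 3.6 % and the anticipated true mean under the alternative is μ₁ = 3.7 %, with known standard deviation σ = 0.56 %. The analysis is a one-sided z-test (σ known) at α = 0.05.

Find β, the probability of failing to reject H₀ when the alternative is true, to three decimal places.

β ≈ 0.224

Standardized effect: d = |μ₁ − μ₀| / σ = |3.7 − 3.6| / 0.56 = 0.1786
Noncentrality parameter: δ = d·√n = 0.1786 × √181 = 2.4024
One-sided α = 0.05 → critical value z_{0.05} = 1.645.
Power = P(Z > 1.645 − δ) = Φ(0.758) = 0.7756.
Type II error: β = 1 − power = 1 − 0.7756 = 0.2244.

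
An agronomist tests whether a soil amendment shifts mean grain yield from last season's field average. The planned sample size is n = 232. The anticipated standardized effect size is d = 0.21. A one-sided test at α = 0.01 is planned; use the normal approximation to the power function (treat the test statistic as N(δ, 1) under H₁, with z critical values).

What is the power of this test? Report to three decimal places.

Noncentrality parameter: δ = d·√n = 0.21 × √232 = 3.1986
One-sided α = 0.01 → critical value z_{0.01} = 2.326.
Power = P(Z > 2.326 − δ) = Φ(0.872) = 0.8085.

Power ≈ 0.808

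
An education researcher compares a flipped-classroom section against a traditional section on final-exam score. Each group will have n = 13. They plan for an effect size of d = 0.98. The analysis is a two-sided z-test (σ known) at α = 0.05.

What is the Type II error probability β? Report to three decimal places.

β ≈ 0.295

Noncentrality parameter: δ = d·√(n/2) = 0.98 × √(13/2) = 2.4985
Critical value for a two-sided test at α = 0.05: z_{α/2} = 1.960.
Power = Φ(δ − 1.960) + Φ(−δ − 1.960) = Φ(0.539) + Φ(-4.458) = 0.7049 + 0.0000 = 0.7049.
Type II error: β = 1 − power = 1 − 0.7049 = 0.2951.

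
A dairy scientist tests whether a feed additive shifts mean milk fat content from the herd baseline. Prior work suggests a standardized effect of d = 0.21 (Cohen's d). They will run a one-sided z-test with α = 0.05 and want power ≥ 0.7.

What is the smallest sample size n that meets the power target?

n = 107

For power 0.7 need Φ(δ − z_{0.05}) = 0.7, so δ = z_{0.05} + z_{0.30} = 1.645 + 0.524 = 2.169.
δ = d·√n ⇒ n = (δ/d)² = (2.169 / 0.21)² = 106.70.
Round up to the next whole unit.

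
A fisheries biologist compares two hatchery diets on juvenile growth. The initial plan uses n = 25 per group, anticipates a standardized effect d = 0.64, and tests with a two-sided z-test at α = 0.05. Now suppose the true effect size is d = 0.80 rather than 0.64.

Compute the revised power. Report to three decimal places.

With d = 0.80: δ = d·√(n/2) = 0.80 × √(25/2) = 2.8284. Critical value z_{0.025} = 1.960.
Revised power = Φ(δ − 1.960) + Φ(−δ − 1.960) = Φ(0.868) + Φ(-4.788) = 0.8074 + 0.0000 = 0.8074.

Power ≈ 0.807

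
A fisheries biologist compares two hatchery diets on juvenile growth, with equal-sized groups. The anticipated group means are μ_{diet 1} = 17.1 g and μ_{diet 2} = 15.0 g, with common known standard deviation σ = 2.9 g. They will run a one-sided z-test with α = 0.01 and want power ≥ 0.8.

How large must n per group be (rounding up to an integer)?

Standardized effect: d = |μ_{diet 1} − μ_{diet 2}| / σ = |17.1 − 15.0| / 2.9 = 0.7241
For power 0.8 need Φ(δ − z_{0.01}) = 0.8, so δ = z_{0.01} + z_{0.20} = 2.326 + 0.842 = 3.168.
δ = d·√(n/2) ⇒ n = 2(δ/d)² = 2 × (3.168 / 0.7241)² = 38.28.
Rounding up, n = 39 per group.

n = 39 per group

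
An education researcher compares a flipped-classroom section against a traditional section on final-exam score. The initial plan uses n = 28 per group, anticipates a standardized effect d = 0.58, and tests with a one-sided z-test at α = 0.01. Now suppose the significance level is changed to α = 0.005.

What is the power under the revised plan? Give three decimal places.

δ = d·√(n/2) = 0.58 × √(28/2) = 2.1702 (unchanged). New critical value: z_{0.005} = 2.576.
Revised power = P(Z > 2.576 − δ) = Φ(-0.406) = 0.3425.

Power ≈ 0.342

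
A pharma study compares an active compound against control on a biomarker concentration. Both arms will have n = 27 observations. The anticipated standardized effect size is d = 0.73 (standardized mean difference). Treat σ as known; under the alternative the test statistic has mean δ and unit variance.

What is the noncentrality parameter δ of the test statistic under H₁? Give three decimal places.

δ ≈ 2.682

δ = d·√(n/2) = 0.73 × √(27/2) = 2.6822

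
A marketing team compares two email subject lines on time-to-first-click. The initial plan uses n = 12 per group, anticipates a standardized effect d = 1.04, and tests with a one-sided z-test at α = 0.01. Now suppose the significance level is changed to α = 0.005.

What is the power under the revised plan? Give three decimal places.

Power ≈ 0.489

δ = d·√(n/2) = 1.04 × √(12/2) = 2.5475 (unchanged). New critical value: z_{0.005} = 2.576.
Revised power = Φ(δ − 2.576) = Φ(-0.028) = 0.4887.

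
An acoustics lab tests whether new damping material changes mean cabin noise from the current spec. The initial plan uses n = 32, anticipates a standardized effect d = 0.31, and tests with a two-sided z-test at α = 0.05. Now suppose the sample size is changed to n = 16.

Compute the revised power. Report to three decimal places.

With n = 16: δ = d·√n = 0.31 × √16 = 1.2400. Critical value z_{0.025} = 1.960.
Revised power = Φ(δ − 1.960) + Φ(−δ − 1.960) = Φ(-0.720) + Φ(-3.200) = 0.2358 + 0.0007 = 0.2365.

Power ≈ 0.236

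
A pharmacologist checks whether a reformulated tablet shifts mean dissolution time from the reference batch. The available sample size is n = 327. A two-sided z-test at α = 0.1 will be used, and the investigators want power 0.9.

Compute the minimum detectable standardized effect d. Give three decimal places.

Required noncentrality: δ = z_{0.05} + z_{0.10} = 1.645 + 1.282 = 2.926.
(Lower-tail contribution to power is negligible for δ > 0.)
δ = d·√n ⇒ d = δ/√n = 2.926/√327 = 0.1618.

d ≈ 0.162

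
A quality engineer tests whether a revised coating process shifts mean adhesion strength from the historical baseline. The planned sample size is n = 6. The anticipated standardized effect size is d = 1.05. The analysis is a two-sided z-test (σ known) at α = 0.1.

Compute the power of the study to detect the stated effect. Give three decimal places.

Power ≈ 0.823

Noncentrality parameter: δ = d·√n = 1.05 × √6 = 2.5720
Critical value for a two-sided test at α = 0.1: z_{α/2} = 1.645.
Power = Φ(δ − 1.645) + Φ(−δ − 1.645) = Φ(0.927) + Φ(-4.217) = 0.8231 + 0.0000 = 0.8231.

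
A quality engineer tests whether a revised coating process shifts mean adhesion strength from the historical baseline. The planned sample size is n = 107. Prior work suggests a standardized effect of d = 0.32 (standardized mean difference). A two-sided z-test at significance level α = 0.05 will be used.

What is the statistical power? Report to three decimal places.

Power ≈ 0.912

Noncentrality parameter: δ = d·√n = 0.32 × √107 = 3.3101
Two-sided α = 0.05 → critical value z_{0.025} = 1.960.
Power = Φ(δ − 1.960) + Φ(−δ − 1.960) = Φ(1.350) + Φ(-5.270) = 0.9115 + 0.0000 = 0.9115.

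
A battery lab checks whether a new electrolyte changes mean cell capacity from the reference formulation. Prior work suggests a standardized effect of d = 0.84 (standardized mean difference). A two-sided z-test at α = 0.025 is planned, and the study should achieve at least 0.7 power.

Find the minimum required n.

n = 11

Set Φ(δ − 2.241) = 0.7; then δ − 2.241 = Φ⁻¹(0.7) = 0.524, giving δ = 2.766.
(For δ > 0 the lower-tail rejection region contributes negligibly to power, so the one-term inversion is standard.)
δ = d·√n ⇒ n = (δ/d)² = (2.766 / 0.84)² = 10.84.
Rounding up, n = 11.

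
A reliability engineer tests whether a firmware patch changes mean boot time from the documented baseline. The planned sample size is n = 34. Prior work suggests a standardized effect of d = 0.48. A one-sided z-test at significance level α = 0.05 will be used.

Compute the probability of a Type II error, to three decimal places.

β ≈ 0.124

Noncentrality parameter: λ = d·√n = 0.48 × √34 = 2.7989
Critical value for a one-sided test at α = 0.05: z_α = 1.645.
Power = Φ(λ − 1.645) = Φ(1.154) = 0.8758.
Type II error: β = 1 − power = 1 − 0.8758 = 0.1242.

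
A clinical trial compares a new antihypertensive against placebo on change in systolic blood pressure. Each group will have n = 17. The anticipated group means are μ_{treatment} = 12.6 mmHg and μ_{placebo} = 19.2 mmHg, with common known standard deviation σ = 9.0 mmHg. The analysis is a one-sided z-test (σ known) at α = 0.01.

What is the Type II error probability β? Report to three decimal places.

Standardized effect: d = |μ_{treatment} − μ_{placebo}| / σ = |12.6 − 19.2| / 9.0 = 0.7333
Noncentrality parameter: λ = d·√(n/2) = 0.7333 × √(17/2) = 2.1380
Critical value for a one-sided test at α = 0.01: z_α = 2.326.
Power = Φ(λ − 2.326) = Φ(-0.188) = 0.4253.
Type II error: β = 1 − power = 1 − 0.4253 = 0.5747.

β ≈ 0.575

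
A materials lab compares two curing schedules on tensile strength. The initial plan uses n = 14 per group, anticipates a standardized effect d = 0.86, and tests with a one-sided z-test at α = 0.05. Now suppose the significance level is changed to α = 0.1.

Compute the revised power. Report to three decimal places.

Power ≈ 0.840

δ = d·√(n/2) = 0.86 × √(14/2) = 2.2753 (unchanged). New critical value: z_{0.1} = 1.282.
Revised power = Φ(δ − 1.282) = Φ(0.994) = 0.8398.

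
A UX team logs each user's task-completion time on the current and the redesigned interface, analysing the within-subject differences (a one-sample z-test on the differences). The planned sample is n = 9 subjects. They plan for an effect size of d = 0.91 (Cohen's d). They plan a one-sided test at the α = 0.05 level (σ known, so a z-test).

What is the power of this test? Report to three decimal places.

Noncentrality parameter: δ = d·√n = 0.91 × √9 = 2.7300
One-sided α = 0.05 → critical value z_{0.05} = 1.645.
Power = P(Z > 1.645 − δ) = Φ(1.085) = 0.8611.

Power ≈ 0.861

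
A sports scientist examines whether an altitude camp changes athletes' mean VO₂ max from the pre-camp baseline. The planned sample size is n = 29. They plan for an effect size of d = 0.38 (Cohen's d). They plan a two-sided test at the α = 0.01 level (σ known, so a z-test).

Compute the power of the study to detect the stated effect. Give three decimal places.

Noncentrality parameter: δ = d·√n = 0.38 × √29 = 2.0464
Two-sided α = 0.01 → critical value z_{0.005} = 2.576.
Power = Φ(δ − 2.576) + Φ(−δ − 2.576) = Φ(-0.529) + Φ(-4.622) = 0.2982 + 0.0000 = 0.2982.

Power ≈ 0.298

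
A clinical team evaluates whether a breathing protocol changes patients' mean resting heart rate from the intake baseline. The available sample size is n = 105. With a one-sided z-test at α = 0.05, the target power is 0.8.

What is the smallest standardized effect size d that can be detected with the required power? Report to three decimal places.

d ≈ 0.243

Need Φ(δ − 1.645) = 0.8, so δ = 1.645 + 0.842 = 2.486.
δ = d·√n ⇒ d = δ/√n = 2.486/√105 = 0.2427.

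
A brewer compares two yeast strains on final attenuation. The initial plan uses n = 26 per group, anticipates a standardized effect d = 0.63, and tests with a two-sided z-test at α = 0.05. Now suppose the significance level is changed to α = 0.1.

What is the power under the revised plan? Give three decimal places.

Power ≈ 0.735

δ = d·√(n/2) = 0.63 × √(26/2) = 2.2715 (unchanged). New critical value: z_{0.05} = 1.645.
Revised power = Φ(δ − 1.645) + Φ(−δ − 1.645) = Φ(0.627) + Φ(-3.916) = 0.7346 + 0.0000 = 0.7346.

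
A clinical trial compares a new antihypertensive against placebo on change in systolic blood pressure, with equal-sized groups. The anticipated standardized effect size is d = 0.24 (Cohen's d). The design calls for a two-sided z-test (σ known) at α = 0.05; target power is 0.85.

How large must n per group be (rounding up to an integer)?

n = 312 per group

Set Φ(δ − 1.960) = 0.85; then δ − 1.960 = Φ⁻¹(0.85) = 1.036, giving δ = 2.996.
(Ignoring the negligible lower-tail rejection probability gives the usual closed-form inversion.)
δ = d·√(n/2) ⇒ n = 2(δ/d)² = 2 × (2.996 / 0.24)² = 311.75.
Round up to the next whole unit.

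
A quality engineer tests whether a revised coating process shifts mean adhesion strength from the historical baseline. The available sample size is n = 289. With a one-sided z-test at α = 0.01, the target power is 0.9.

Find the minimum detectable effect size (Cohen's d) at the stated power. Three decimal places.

Need Φ(δ − 2.326) = 0.9, so δ = 2.326 + 1.282 = 3.608.
δ = d·√n ⇒ d = δ/√n = 3.608/√289 = 0.2122.

d ≈ 0.212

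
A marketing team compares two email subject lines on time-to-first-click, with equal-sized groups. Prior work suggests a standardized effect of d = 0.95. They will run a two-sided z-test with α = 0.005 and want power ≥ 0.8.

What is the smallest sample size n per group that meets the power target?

Set Φ(δ − 2.807) = 0.8; then δ − 2.807 = Φ⁻¹(0.8) = 0.842, giving δ = 3.649.
(Ignoring the negligible lower-tail rejection probability gives the usual closed-form inversion.)
δ = d·√(n/2) ⇒ n = 2(δ/d)² = 2 × (3.649 / 0.95)² = 29.50.
Round up to the next whole unit.

n = 30 per group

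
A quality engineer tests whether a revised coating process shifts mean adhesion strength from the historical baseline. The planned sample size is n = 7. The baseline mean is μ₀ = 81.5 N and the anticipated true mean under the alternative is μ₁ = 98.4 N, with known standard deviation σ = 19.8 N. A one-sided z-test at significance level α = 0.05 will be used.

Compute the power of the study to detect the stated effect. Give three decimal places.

Standardized effect: d = |μ₁ − μ₀| / σ = |98.4 − 81.5| / 19.8 = 0.8535
Noncentrality parameter: δ = d·√n = 0.8535 × √7 = 2.2582
Critical value for a one-sided test at α = 0.05: z_α = 1.645.
Power = Φ(δ − 1.645) = Φ(0.613) = 0.7302.

Power ≈ 0.730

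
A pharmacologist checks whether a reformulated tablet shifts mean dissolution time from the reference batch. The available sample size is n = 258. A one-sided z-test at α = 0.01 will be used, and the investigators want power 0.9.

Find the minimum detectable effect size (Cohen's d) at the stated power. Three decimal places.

d ≈ 0.225

Required noncentrality: δ = z_{0.01} + z_{0.10} = 2.326 + 1.282 = 3.608.
δ = d·√n ⇒ d = δ/√n = 3.608/√258 = 0.2246.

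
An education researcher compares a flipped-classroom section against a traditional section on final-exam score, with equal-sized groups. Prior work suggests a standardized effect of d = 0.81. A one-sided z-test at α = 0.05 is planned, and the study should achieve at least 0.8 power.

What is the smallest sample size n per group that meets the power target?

n = 19 per group

For power 0.8 need Φ(δ − z_{0.05}) = 0.8, so δ = z_{0.05} + z_{0.20} = 1.645 + 0.842 = 2.486.
δ = d·√(n/2) ⇒ n = 2(δ/d)² = 2 × (2.486 / 0.81)² = 18.85.
Round up to the next whole unit.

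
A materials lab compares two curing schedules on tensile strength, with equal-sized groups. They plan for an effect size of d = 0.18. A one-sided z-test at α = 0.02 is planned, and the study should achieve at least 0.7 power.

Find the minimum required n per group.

For power 0.7 need Φ(δ − z_{0.02}) = 0.7, so δ = z_{0.02} + z_{0.30} = 2.054 + 0.524 = 2.578.
δ = d·√(n/2) ⇒ n = 2(δ/d)² = 2 × (2.578 / 0.18)² = 410.30.
Rounding up, n = 411 per group.

n = 411 per group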